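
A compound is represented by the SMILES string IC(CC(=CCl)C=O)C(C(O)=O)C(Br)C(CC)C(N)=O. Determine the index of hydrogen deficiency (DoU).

Degree of unsaturation = (number of rings) + (number of π bonds).
Ring closures in the SMILES: 0.
π bonds: 4 double bonds (each 1 DoU) → 4 DoU from unsaturation.
Total DoU = 0 + 4 = 4.

4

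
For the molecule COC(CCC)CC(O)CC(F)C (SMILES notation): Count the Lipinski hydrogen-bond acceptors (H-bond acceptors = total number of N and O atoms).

N atoms: 0; O atoms: 2.
Lipinski HBA = 0 + 2 = 2.

2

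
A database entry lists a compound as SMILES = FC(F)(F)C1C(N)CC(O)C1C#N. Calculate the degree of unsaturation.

3

Degree of unsaturation = (number of rings) + (number of π bonds).
Ring closures in the SMILES: 1.
π bonds: 1 triple bond (each 2 DoU) → 2 DoU from unsaturation.
Total DoU = 1 + 2 = 3.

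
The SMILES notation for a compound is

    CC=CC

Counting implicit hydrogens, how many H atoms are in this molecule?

8

Walk through each heavy atom and fill implicit hydrogens from standard valence (C 4, N 3, O 2, S 2, halogen 1):
  atom 1: C, bond orders sum to 1 (valence 4) → 3 H
  atom 2: C, bond orders sum to 3 (valence 4) → 1 H
  atom 3: C, bond orders sum to 3 (valence 4) → 1 H
  atom 4: C, bond orders sum to 1 (valence 4) → 3 H
Total hydrogens: 8.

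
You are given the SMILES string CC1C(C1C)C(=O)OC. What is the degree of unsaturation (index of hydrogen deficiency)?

Degree of unsaturation = (number of rings) + (number of π bonds).
Ring closures in the SMILES: 1.
π bonds: 1 double bond (each 1 DoU) → 1 DoU from unsaturation.
Total DoU = 1 + 1 = 2.

2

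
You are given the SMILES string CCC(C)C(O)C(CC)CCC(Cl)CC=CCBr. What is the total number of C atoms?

Count every carbon token in the SMILES (each C, including those in ring-closure positions and inside branches).
Carbon count: 15.

15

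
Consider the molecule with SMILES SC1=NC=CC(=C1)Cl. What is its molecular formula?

C5H4ClNS

Walk through each heavy atom and fill implicit hydrogens from standard valence (C 4, N 3, O 2, S 2, halogen 1):
  atom 1: S, bond orders sum to 1 (valence 2) → 1 H
  atom 2: C, bond orders sum to 4 (valence 4) → 0 H
  atom 3: N, bond orders sum to 3 (valence 3) → 0 H
  atom 4: C, bond orders sum to 3 (valence 4) → 1 H
  atom 5: C, bond orders sum to 3 (valence 4) → 1 H
  atom 6: C, bond orders sum to 4 (valence 4) → 0 H
  atom 7: C, bond orders sum to 3 (valence 4) → 1 H
  atom 8: Cl (halogen, monovalent) → 0 H
Totals → C:5, H:4, Cl:1, N:1, S:1.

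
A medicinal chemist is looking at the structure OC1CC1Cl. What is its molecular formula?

Walk through each heavy atom and fill implicit hydrogens from standard valence (C 4, N 3, O 2, S 2, halogen 1):
  atom 1: O, bond orders sum to 1 (valence 2) → 1 H
  atom 2: C, bond orders sum to 3 (valence 4) → 1 H
  atom 3: C, bond orders sum to 2 (valence 4) → 2 H
  atom 4: C, bond orders sum to 3 (valence 4) → 1 H
  atom 5: Cl (halogen, monovalent) → 0 H
Totals → C:3, H:5, Cl:1, O:1.

C3H5ClO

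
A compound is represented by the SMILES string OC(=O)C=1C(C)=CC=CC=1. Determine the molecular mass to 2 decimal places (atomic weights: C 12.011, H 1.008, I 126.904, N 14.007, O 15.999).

First, the molecular formula is C8H8O2 (counting implicit H from valence).
  C: 8 × 12.011 = 96.088
  H: 8 × 1.008 = 8.064
  O: 2 × 15.999 = 31.998
Sum: 8×12.011 + 8×1.008 + 2×15.999 = 136.150 → 136.15 g/mol.

136.15 g/mol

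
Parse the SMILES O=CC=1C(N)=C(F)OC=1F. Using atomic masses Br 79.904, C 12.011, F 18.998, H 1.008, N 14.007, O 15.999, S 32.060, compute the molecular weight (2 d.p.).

147.08 g/mol

First, the molecular formula is C5H3F2NO2 (counting implicit H from valence).
  C: 5 × 12.011 = 60.055
  F: 2 × 18.998 = 37.996
  H: 3 × 1.008 = 3.024
  N: 1 × 14.007 = 14.007
  O: 2 × 15.999 = 31.998
Sum: 5×12.011 + 2×18.998 + 3×1.008 + 1×14.007 + 2×15.999 = 147.080 → 147.08 g/mol.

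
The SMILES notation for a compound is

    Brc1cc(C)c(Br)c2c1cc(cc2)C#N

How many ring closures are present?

In SMILES, each pair of matching ring-closure digits denotes one ring-closing bond; the number of such bonds equals the number of independent rings.
Ring-closure bonds here: 2.

2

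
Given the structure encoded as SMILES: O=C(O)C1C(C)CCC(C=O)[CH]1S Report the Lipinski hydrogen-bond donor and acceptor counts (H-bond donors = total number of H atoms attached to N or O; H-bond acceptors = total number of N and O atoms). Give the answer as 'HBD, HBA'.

Donors: find every N or O and count the H atoms it carries.
  atom 1 (O): bond orders sum to 2 → 0 H
  atom 3 (O): bond orders sum to 1 → 1 H
  atom 11 (O): bond orders sum to 2 → 0 H
Lipinski HBD = 1.
Acceptors: N atoms = 0, O atoms = 3 → HBA = 3.

1, 3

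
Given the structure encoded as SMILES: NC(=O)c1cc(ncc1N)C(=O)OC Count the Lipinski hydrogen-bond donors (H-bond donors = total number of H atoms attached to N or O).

4

Donors: find every N or O and count the H atoms it carries.
  atom 1 (N): bond orders sum to 1 → 2 H
  atom 3 (O): bond orders sum to 2 → 0 H
  atom 7 (N): bond orders sum to 3 → 0 H
  atom 10 (N): bond orders sum to 1 → 2 H
  atom 12 (O): bond orders sum to 2 → 0 H
  atom 13 (O): bond orders sum to 2 → 0 H
Lipinski HBD = 4.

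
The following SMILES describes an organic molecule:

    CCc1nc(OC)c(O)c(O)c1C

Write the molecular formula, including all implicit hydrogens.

C9H13NO3

Walk through each heavy atom and fill implicit hydrogens from standard valence (C 4, N 3, O 2, S 2, halogen 1); for lowercase aromatic atoms, an aromatic c carries 1 H when it has two neighbours and 0 H with three, and aromatic n carries 0 H:
  atom 1: C, bond orders sum to 1 (valence 4) → 3 H
  atom 2: C, bond orders sum to 2 (valence 4) → 2 H
  atom 3: aromatic c, 3 neighbours → 0 H
  atom 4: aromatic n, 2 neighbours → 0 H
  atom 5: aromatic c, 3 neighbours → 0 H
  atom 6: O, bond orders sum to 2 (valence 2) → 0 H
  atom 7: C, bond orders sum to 1 (valence 4) → 3 H
  atom 8: aromatic c, 3 neighbours → 0 H
  atom 9: O, bond orders sum to 1 (valence 2) → 1 H
  atom 10: aromatic c, 3 neighbours → 0 H
  atom 11: O, bond orders sum to 1 (valence 2) → 1 H
  atom 12: aromatic c, 3 neighbours → 0 H
  atom 13: C, bond orders sum to 1 (valence 4) → 3 H
Totals → C:9, H:13, N:1, O:3.
In Hill order: C9H13NO3.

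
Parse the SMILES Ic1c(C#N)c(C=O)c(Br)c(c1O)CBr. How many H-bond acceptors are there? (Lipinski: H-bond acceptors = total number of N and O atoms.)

3

N atoms: 1; O atoms: 2.
Lipinski HBA = 1 + 2 = 3.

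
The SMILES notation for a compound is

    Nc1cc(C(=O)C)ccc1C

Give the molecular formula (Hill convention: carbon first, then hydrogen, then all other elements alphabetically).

C9H11NO

Walk through each heavy atom and fill implicit hydrogens from standard valence (C 4, N 3, O 2, S 2, halogen 1); for lowercase aromatic atoms, an aromatic c carries 1 H when it has two neighbours and 0 H with three, and aromatic n carries 0 H:
  atom 1: N, bond orders sum to 1 (valence 3) → 2 H
  atom 2: aromatic c, 3 neighbours → 0 H
  atom 3: aromatic c, 2 neighbours → 1 H
  atom 4: aromatic c, 3 neighbours → 0 H
  atom 5: C, bond orders sum to 4 (valence 4) → 0 H
  atom 6: O, bond orders sum to 2 (valence 2) → 0 H
  atom 7: C, bond orders sum to 1 (valence 4) → 3 H
  atom 8: aromatic c, 2 neighbours → 1 H
  atom 9: aromatic c, 2 neighbours → 1 H
  atom 10: aromatic c, 3 neighbours → 0 H
  atom 11: C, bond orders sum to 1 (valence 4) → 3 H
Totals → C:9, H:11, N:1, O:1.
In Hill order: C9H11NO.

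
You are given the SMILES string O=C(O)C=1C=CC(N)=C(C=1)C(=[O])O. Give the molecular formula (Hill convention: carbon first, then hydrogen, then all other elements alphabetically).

C8H7NO4

Walk through each heavy atom and fill implicit hydrogens from standard valence (C 4, N 3, O 2, S 2, halogen 1):
  atom 1: O, bond orders sum to 2 (valence 2) → 0 H
  atom 2: C, bond orders sum to 4 (valence 4) → 0 H
  atom 3: O, bond orders sum to 1 (valence 2) → 1 H
  atom 4: C, bond orders sum to 4 (valence 4) → 0 H
  atom 5: C, bond orders sum to 3 (valence 4) → 1 H
  atom 6: C, bond orders sum to 3 (valence 4) → 1 H
  atom 7: C, bond orders sum to 4 (valence 4) → 0 H
  atom 8: N, bond orders sum to 1 (valence 3) → 2 H
  atom 9: C, bond orders sum to 4 (valence 4) → 0 H
  atom 10: C, bond orders sum to 3 (valence 4) → 1 H
  atom 11: C, bond orders sum to 4 (valence 4) → 0 H
  atom 12: O with explicit H count 0
  atom 13: O, bond orders sum to 1 (valence 2) → 1 H
Totals → C:8, H:7, N:1, O:4.
In Hill order: C8H7NO4.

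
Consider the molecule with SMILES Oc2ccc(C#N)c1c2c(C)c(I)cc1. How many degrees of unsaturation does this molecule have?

9

Molecular formula: C12H8INO.
DoU = (2C + 2 + N − H − X) / 2, where X is the halogen count and O/S are ignored.
    = (2·12 + 2 + 1 − 8 − 1) / 2 = 18 / 2 = 9.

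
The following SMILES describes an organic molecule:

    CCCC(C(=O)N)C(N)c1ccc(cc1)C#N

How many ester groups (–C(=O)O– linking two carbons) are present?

0

Scan the SMILES for the ester motif — none present.
Groups that are present: 1 amide, 1 nitrile, 1 primary amine.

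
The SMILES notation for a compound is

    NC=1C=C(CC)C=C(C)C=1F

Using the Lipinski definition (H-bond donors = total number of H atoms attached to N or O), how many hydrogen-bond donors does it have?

Donors: find every N or O and count the H atoms it carries.
  atom 1 (N): bond orders sum to 1 → 2 H
Lipinski HBD = 2.

2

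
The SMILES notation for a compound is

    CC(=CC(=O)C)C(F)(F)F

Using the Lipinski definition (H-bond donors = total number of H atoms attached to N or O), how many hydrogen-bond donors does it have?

0

Donors: find every N or O and count the H atoms it carries.
  atom 5 (O): bond orders sum to 2 → 0 H
Lipinski HBD = 0.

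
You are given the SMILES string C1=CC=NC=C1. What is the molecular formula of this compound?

C5H5N

Walk through each heavy atom and fill implicit hydrogens from standard valence (C 4, N 3, O 2, S 2, halogen 1):
  atom 1: C, bond orders sum to 3 (valence 4) → 1 H
  atom 2: C, bond orders sum to 3 (valence 4) → 1 H
  atom 3: C, bond orders sum to 3 (valence 4) → 1 H
  atom 4: N, bond orders sum to 3 (valence 3) → 0 H
  atom 5: C, bond orders sum to 3 (valence 4) → 1 H
  atom 6: C, bond orders sum to 3 (valence 4) → 1 H
Totals → C:5, H:5, N:1.
In Hill order: C5H5N.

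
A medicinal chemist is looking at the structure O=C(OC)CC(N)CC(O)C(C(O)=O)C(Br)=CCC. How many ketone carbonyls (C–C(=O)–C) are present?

0

Scan the SMILES for the ketone motif — none present.
Groups that are present: 1 alkene, 1 carboxylic acid, 1 ester, 1 hydroxyl, 1 primary amine.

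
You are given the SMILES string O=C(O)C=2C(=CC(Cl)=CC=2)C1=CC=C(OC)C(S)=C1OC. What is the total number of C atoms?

Count every carbon token in the SMILES (each C, including those in ring-closure positions and inside branches).
Carbon count: 15.

15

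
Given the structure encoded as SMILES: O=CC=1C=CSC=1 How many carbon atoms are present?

5

Count every carbon token in the SMILES (each C, including those in ring-closure positions and inside branches).
Carbon count: 5.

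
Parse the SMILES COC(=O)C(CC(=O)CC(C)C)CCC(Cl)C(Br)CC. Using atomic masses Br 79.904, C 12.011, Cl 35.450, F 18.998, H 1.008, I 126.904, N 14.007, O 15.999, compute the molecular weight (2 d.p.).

369.72 g/mol

First, the molecular formula is C15H26BrClO3 (counting implicit H from valence).
  Br: 1 × 79.904 = 79.904
  C: 15 × 12.011 = 180.165
  Cl: 1 × 35.450 = 35.450
  H: 26 × 1.008 = 26.208
  O: 3 × 15.999 = 47.997
Sum: 1×79.904 + 15×12.011 + 1×35.450 + 26×1.008 + 3×15.999 = 369.724 → 369.72 g/mol.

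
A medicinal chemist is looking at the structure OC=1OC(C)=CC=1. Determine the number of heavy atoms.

Every atom symbol written in the SMILES (organic subset) is one heavy atom; implicit H are not written.
Heavy atoms by element → C:5, O:2.
Total: 7.

7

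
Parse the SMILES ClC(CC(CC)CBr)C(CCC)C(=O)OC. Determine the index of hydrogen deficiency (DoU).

Degree of unsaturation = (number of rings) + (number of π bonds).
Ring closures in the SMILES: 0.
π bonds: 1 double bond (each 1 DoU) → 1 DoU from unsaturation.
Total DoU = 0 + 1 = 1.

1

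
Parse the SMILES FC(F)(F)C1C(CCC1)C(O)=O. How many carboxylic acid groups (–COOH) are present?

The carboxylic acid motif appears at heavy-atom position 10 in the SMILES.
Carboxylic acid count: 1.

1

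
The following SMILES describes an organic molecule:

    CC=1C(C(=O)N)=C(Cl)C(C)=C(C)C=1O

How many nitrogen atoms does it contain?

Scan the SMILES for N atoms (remember two-letter symbols like Cl and Br are single atoms).
Nitrogen count: 1.

1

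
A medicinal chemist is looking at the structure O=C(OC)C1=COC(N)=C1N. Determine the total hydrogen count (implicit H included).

Walk through each heavy atom and fill implicit hydrogens from standard valence (C 4, N 3, O 2, S 2, halogen 1):
  atom 1: O, bond orders sum to 2 (valence 2) → 0 H
  atom 2: C, bond orders sum to 4 (valence 4) → 0 H
  atom 3: O, bond orders sum to 2 (valence 2) → 0 H
  atom 4: C, bond orders sum to 1 (valence 4) → 3 H
  atom 5: C, bond orders sum to 4 (valence 4) → 0 H
  atom 6: C, bond orders sum to 3 (valence 4) → 1 H
  atom 7: O, bond orders sum to 2 (valence 2) → 0 H
  atom 8: C, bond orders sum to 4 (valence 4) → 0 H
  atom 9: N, bond orders sum to 1 (valence 3) → 2 H
  atom 10: C, bond orders sum to 4 (valence 4) → 0 H
  atom 11: N, bond orders sum to 1 (valence 3) → 2 H
Total hydrogens: 8.

8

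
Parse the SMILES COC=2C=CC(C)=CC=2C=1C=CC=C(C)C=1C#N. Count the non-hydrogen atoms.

18

Every atom symbol written in the SMILES (organic subset) is one heavy atom; implicit H are not written.
Heavy atoms by element → C:16, N:1, O:1.
Total: 18.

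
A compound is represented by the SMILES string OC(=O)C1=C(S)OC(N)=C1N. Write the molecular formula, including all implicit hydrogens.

C5H6N2O3S

Walk through each heavy atom and fill implicit hydrogens from standard valence (C 4, N 3, O 2, S 2, halogen 1):
  atom 1: O, bond orders sum to 1 (valence 2) → 1 H
  atom 2: C, bond orders sum to 4 (valence 4) → 0 H
  atom 3: O, bond orders sum to 2 (valence 2) → 0 H
  atom 4: C, bond orders sum to 4 (valence 4) → 0 H
  atom 5: C, bond orders sum to 4 (valence 4) → 0 H
  atom 6: S, bond orders sum to 1 (valence 2) → 1 H
  atom 7: O, bond orders sum to 2 (valence 2) → 0 H
  atom 8: C, bond orders sum to 4 (valence 4) → 0 H
  atom 9: N, bond orders sum to 1 (valence 3) → 2 H
  atom 10: C, bond orders sum to 4 (valence 4) → 0 H
  atom 11: N, bond orders sum to 1 (valence 3) → 2 H
Totals → C:5, H:6, N:2, O:3, S:1.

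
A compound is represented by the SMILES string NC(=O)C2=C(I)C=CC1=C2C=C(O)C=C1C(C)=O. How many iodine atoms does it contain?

1

Scan the SMILES for I atoms (remember two-letter symbols like Cl and Br are single atoms).
Iodine count: 1.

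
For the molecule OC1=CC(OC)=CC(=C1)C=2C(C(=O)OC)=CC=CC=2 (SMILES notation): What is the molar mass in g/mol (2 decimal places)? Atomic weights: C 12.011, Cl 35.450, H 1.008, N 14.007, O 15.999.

258.27 g/mol

First, the molecular formula is C15H14O4 (counting implicit H from valence).
  C: 15 × 12.011 = 180.165
  H: 14 × 1.008 = 14.112
  O: 4 × 15.999 = 63.996
Sum: 15×12.011 + 14×1.008 + 4×15.999 = 258.273 → 258.27 g/mol.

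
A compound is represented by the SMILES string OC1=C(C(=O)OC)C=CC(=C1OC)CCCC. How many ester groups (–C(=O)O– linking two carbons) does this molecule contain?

The ester motif appears at heavy-atom position 4 in the SMILES.
Other groups present: 1 ether, 1 hydroxyl.
Ester count: 1.

1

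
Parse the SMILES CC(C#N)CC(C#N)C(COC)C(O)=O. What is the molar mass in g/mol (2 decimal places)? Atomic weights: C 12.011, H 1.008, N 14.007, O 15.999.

First, the molecular formula is C10H14N2O3 (counting implicit H from valence).
  C: 10 × 12.011 = 120.110
  H: 14 × 1.008 = 14.112
  N: 2 × 14.007 = 28.014
  O: 3 × 15.999 = 47.997
Sum: 10×12.011 + 14×1.008 + 2×14.007 + 3×15.999 = 210.233 → 210.23 g/mol.

210.23 g/mol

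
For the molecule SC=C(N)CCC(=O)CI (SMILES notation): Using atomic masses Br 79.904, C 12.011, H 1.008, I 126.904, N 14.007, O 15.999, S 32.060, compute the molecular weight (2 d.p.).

First, the molecular formula is C6H10INOS (counting implicit H from valence).
  C: 6 × 12.011 = 72.066
  H: 10 × 1.008 = 10.080
  I: 1 × 126.904 = 126.904
  N: 1 × 14.007 = 14.007
  O: 1 × 15.999 = 15.999
  S: 1 × 32.060 = 32.060
Sum: 6×12.011 + 10×1.008 + 1×126.904 + 1×14.007 + 1×15.999 + 1×32.060 = 271.116 → 271.12 g/mol.

271.12 g/mol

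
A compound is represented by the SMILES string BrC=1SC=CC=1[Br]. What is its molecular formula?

Walk through each heavy atom and fill implicit hydrogens from standard valence (C 4, N 3, O 2, S 2, halogen 1):
  atom 1: Br (halogen, monovalent) → 0 H
  atom 2: C, bond orders sum to 4 (valence 4) → 0 H
  atom 3: S, bond orders sum to 2 (valence 2) → 0 H
  atom 4: C, bond orders sum to 3 (valence 4) → 1 H
  atom 5: C, bond orders sum to 3 (valence 4) → 1 H
  atom 6: C, bond orders sum to 4 (valence 4) → 0 H
  atom 7: Br with explicit H count 0
Totals → C:4, H:2, Br:2, S:1.
In Hill order: C4H2Br2S.

C4H2Br2S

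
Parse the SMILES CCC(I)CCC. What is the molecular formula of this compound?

C6H13I

Walk through each heavy atom and fill implicit hydrogens from standard valence (C 4, N 3, O 2, S 2, halogen 1):
  atom 1: C, bond orders sum to 1 (valence 4) → 3 H
  atom 2: C, bond orders sum to 2 (valence 4) → 2 H
  atom 3: C, bond orders sum to 3 (valence 4) → 1 H
  atom 4: I (halogen, monovalent) → 0 H
  atom 5: C, bond orders sum to 2 (valence 4) → 2 H
  atom 6: C, bond orders sum to 2 (valence 4) → 2 H
  atom 7: C, bond orders sum to 1 (valence 4) → 3 H
Totals → C:6, H:13, I:1.
In Hill order: C6H13I.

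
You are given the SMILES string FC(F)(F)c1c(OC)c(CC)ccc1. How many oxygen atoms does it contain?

Scan the SMILES for O atoms (remember two-letter symbols like Cl and Br are single atoms).
Oxygen count: 1.

1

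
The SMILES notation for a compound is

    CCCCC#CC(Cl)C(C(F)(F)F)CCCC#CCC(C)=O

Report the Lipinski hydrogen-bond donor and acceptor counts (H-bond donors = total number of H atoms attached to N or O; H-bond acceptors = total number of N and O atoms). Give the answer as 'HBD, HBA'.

Donors: find every N or O and count the H atoms it carries.
  atom 22 (O): bond orders sum to 2 → 0 H
Lipinski HBD = 0.
Acceptors: N atoms = 0, O atoms = 1 → HBA = 1.

0, 1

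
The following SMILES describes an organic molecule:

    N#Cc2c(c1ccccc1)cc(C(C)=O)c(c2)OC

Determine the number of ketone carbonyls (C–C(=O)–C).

1

The ketone motif appears at heavy-atom position 13 in the SMILES.
Other groups present: 1 ether, 1 nitrile.
Ketone count: 1.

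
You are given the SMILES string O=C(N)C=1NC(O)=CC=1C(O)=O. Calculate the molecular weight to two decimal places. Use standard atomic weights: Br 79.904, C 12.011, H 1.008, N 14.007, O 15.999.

First, the molecular formula is C6H6N2O4 (counting implicit H from valence).
  C: 6 × 12.011 = 72.066
  H: 6 × 1.008 = 6.048
  N: 2 × 14.007 = 28.014
  O: 4 × 15.999 = 63.996
Sum: 6×12.011 + 6×1.008 + 2×14.007 + 4×15.999 = 170.124 → 170.12 g/mol.

170.12 g/mol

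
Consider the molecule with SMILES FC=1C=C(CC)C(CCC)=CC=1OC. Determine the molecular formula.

Walk through each heavy atom and fill implicit hydrogens from standard valence (C 4, N 3, O 2, S 2, halogen 1):
  atom 1: F (halogen, monovalent) → 0 H
  atom 2: C, bond orders sum to 4 (valence 4) → 0 H
  atom 3: C, bond orders sum to 3 (valence 4) → 1 H
  atom 4: C, bond orders sum to 4 (valence 4) → 0 H
  atom 5: C, bond orders sum to 2 (valence 4) → 2 H
  atom 6: C, bond orders sum to 1 (valence 4) → 3 H
  atom 7: C, bond orders sum to 4 (valence 4) → 0 H
  atom 8: C, bond orders sum to 2 (valence 4) → 2 H
  atom 9: C, bond orders sum to 2 (valence 4) → 2 H
  atom 10: C, bond orders sum to 1 (valence 4) → 3 H
  atom 11: C, bond orders sum to 3 (valence 4) → 1 H
  atom 12: C, bond orders sum to 4 (valence 4) → 0 H
  atom 13: O, bond orders sum to 2 (valence 2) → 0 H
  atom 14: C, bond orders sum to 1 (valence 4) → 3 H
Totals → C:12, H:17, F:1, O:1.
In Hill order: C12H17FO.

C12H17FO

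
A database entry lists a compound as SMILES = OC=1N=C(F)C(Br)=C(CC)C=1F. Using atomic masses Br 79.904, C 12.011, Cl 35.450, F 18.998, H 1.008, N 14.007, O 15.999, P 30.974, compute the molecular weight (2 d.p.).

238.03 g/mol

First, the molecular formula is C7H6BrF2NO (counting implicit H from valence).
  Br: 1 × 79.904 = 79.904
  C: 7 × 12.011 = 84.077
  F: 2 × 18.998 = 37.996
  H: 6 × 1.008 = 6.048
  N: 1 × 14.007 = 14.007
  O: 1 × 15.999 = 15.999
Sum: 1×79.904 + 7×12.011 + 2×18.998 + 6×1.008 + 1×14.007 + 1×15.999 = 238.031 → 238.03 g/mol.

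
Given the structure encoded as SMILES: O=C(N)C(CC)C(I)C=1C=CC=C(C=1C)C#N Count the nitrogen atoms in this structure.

2

Scan the SMILES for N atoms (remember two-letter symbols like Cl and Br are single atoms).
Nitrogen count: 2.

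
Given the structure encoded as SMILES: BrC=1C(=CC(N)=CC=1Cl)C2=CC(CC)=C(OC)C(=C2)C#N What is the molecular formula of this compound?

C16H14BrClN2O

Walk through each heavy atom and fill implicit hydrogens from standard valence (C 4, N 3, O 2, S 2, halogen 1):
  atom 1: Br (halogen, monovalent) → 0 H
  atom 2: C, bond orders sum to 4 (valence 4) → 0 H
  atom 3: C, bond orders sum to 4 (valence 4) → 0 H
  atom 4: C, bond orders sum to 3 (valence 4) → 1 H
  atom 5: C, bond orders sum to 4 (valence 4) → 0 H
  atom 6: N, bond orders sum to 1 (valence 3) → 2 H
  atom 7: C, bond orders sum to 3 (valence 4) → 1 H
  atom 8: C, bond orders sum to 4 (valence 4) → 0 H
  atom 9: Cl (halogen, monovalent) → 0 H
  atom 10: C, bond orders sum to 4 (valence 4) → 0 H
  atom 11: C, bond orders sum to 3 (valence 4) → 1 H
  atom 12: C, bond orders sum to 4 (valence 4) → 0 H
  atom 13: C, bond orders sum to 2 (valence 4) → 2 H
  atom 14: C, bond orders sum to 1 (valence 4) → 3 H
  atom 15: C, bond orders sum to 4 (valence 4) → 0 H
  atom 16: O, bond orders sum to 2 (valence 2) → 0 H
  atom 17: C, bond orders sum to 1 (valence 4) → 3 H
  atom 18: C, bond orders sum to 4 (valence 4) → 0 H
  atom 19: C, bond orders sum to 3 (valence 4) → 1 H
  atom 20: C, bond orders sum to 4 (valence 4) → 0 H
  atom 21: N, bond orders sum to 3 (valence 3) → 0 H
Totals → C:16, H:14, Br:1, Cl:1, N:2, O:1.
In Hill order: C16H14BrClN2O.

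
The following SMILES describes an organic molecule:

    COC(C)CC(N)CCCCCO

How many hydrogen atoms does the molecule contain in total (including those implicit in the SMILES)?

Walk through each heavy atom and fill implicit hydrogens from standard valence (C 4, N 3, O 2, S 2, halogen 1):
  atom 1: C, bond orders sum to 1 (valence 4) → 3 H
  atom 2: O, bond orders sum to 2 (valence 2) → 0 H
  atom 3: C, bond orders sum to 3 (valence 4) → 1 H
  atom 4: C, bond orders sum to 1 (valence 4) → 3 H
  atom 5: C, bond orders sum to 2 (valence 4) → 2 H
  atom 6: C, bond orders sum to 3 (valence 4) → 1 H
  atom 7: N, bond orders sum to 1 (valence 3) → 2 H
  atom 8: C, bond orders sum to 2 (valence 4) → 2 H
  atom 9: C, bond orders sum to 2 (valence 4) → 2 H
  atom 10: C, bond orders sum to 2 (valence 4) → 2 H
  atom 11: C, bond orders sum to 2 (valence 4) → 2 H
  atom 12: C, bond orders sum to 2 (valence 4) → 2 H
  atom 13: O, bond orders sum to 1 (valence 2) → 1 H
Total hydrogens: 23.

23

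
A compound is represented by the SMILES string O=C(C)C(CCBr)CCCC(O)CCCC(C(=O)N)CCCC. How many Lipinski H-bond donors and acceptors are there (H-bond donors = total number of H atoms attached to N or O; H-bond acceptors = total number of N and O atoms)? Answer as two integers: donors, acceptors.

3, 4

Donors: find every N or O and count the H atoms it carries.
  atom 1 (O): bond orders sum to 2 → 0 H
  atom 12 (O): bond orders sum to 1 → 1 H
  atom 18 (O): bond orders sum to 2 → 0 H
  atom 19 (N): bond orders sum to 1 → 2 H
Lipinski HBD = 3.
Acceptors: N atoms = 1, O atoms = 3 → HBA = 4.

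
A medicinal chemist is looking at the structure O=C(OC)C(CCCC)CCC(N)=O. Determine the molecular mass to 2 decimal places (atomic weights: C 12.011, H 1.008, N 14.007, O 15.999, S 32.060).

201.27 g/mol

First, the molecular formula is C10H19NO3 (counting implicit H from valence).
  C: 10 × 12.011 = 120.110
  H: 19 × 1.008 = 19.152
  N: 1 × 14.007 = 14.007
  O: 3 × 15.999 = 47.997
Sum: 10×12.011 + 19×1.008 + 1×14.007 + 3×15.999 = 201.266 → 201.27 g/mol.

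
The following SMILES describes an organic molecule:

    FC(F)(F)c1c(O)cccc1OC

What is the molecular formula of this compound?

Walk through each heavy atom and fill implicit hydrogens from standard valence (C 4, N 3, O 2, S 2, halogen 1); for lowercase aromatic atoms, an aromatic c carries 1 H when it has two neighbours and 0 H with three, and aromatic n carries 0 H:
  atom 1: F (halogen, monovalent) → 0 H
  atom 2: C, bond orders sum to 4 (valence 4) → 0 H
  atom 3: F (halogen, monovalent) → 0 H
  atom 4: F (halogen, monovalent) → 0 H
  atom 5: aromatic c, 3 neighbours → 0 H
  atom 6: aromatic c, 3 neighbours → 0 H
  atom 7: O, bond orders sum to 1 (valence 2) → 1 H
  atom 8: aromatic c, 2 neighbours → 1 H
  atom 9: aromatic c, 2 neighbours → 1 H
  atom 10: aromatic c, 2 neighbours → 1 H
  atom 11: aromatic c, 3 neighbours → 0 H
  atom 12: O, bond orders sum to 2 (valence 2) → 0 H
  atom 13: C, bond orders sum to 1 (valence 4) → 3 H
Totals → C:8, H:7, F:3, O:2.

C8H7F3O2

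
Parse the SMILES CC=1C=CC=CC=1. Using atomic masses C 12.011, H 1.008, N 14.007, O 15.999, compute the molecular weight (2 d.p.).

92.14 g/mol

First, the molecular formula is C7H8 (counting implicit H from valence).
  C: 7 × 12.011 = 84.077
  H: 8 × 1.008 = 8.064
Sum: 7×12.011 + 8×1.008 = 92.141 → 92.14 g/mol.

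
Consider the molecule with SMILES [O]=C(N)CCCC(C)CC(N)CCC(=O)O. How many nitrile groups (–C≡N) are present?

0

Scan the SMILES for the nitrile motif — none present.
Groups that are present: 1 amide, 1 carboxylic acid, 1 primary amine.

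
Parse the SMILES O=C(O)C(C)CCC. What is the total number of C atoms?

Count every carbon token in the SMILES (each C, including those in ring-closure positions and inside branches).
Carbon count: 6.

6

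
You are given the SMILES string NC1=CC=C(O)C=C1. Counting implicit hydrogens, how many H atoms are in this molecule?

7

Walk through each heavy atom and fill implicit hydrogens from standard valence (C 4, N 3, O 2, S 2, halogen 1):
  atom 1: N, bond orders sum to 1 (valence 3) → 2 H
  atom 2: C, bond orders sum to 4 (valence 4) → 0 H
  atom 3: C, bond orders sum to 3 (valence 4) → 1 H
  atom 4: C, bond orders sum to 3 (valence 4) → 1 H
  atom 5: C, bond orders sum to 4 (valence 4) → 0 H
  atom 6: O, bond orders sum to 1 (valence 2) → 1 H
  atom 7: C, bond orders sum to 3 (valence 4) → 1 H
  atom 8: C, bond orders sum to 3 (valence 4) → 1 H
Total hydrogens: 7.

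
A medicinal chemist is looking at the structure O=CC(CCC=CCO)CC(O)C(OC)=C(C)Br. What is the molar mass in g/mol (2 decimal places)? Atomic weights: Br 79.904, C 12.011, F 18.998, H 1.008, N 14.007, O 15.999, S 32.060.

321.21 g/mol

First, the molecular formula is C13H21BrO4 (counting implicit H from valence).
  Br: 1 × 79.904 = 79.904
  C: 13 × 12.011 = 156.143
  H: 21 × 1.008 = 21.168
  O: 4 × 15.999 = 63.996
Sum: 1×79.904 + 13×12.011 + 21×1.008 + 4×15.999 = 321.211 → 321.21 g/mol.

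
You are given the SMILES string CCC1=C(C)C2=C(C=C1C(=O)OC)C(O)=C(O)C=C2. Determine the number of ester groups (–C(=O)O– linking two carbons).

The ester motif appears at heavy-atom position 10 in the SMILES.
Other groups present: 2 hydroxyl.
Ester count: 1.

1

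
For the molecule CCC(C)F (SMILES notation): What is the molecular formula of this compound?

Walk through each heavy atom and fill implicit hydrogens from standard valence (C 4, N 3, O 2, S 2, halogen 1):
  atom 1: C, bond orders sum to 1 (valence 4) → 3 H
  atom 2: C, bond orders sum to 2 (valence 4) → 2 H
  atom 3: C, bond orders sum to 3 (valence 4) → 1 H
  atom 4: C, bond orders sum to 1 (valence 4) → 3 H
  atom 5: F (halogen, monovalent) → 0 H
Totals → C:4, H:9, F:1.
In Hill order: C4H9F.

C4H9F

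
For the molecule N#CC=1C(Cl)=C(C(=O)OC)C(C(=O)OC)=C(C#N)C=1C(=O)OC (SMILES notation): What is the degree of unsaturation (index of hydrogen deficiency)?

11

Degree of unsaturation = (number of rings) + (number of π bonds).
Ring closures in the SMILES: 1.
π bonds: 6 double bonds (each 1 DoU), 2 triple bonds (each 2 DoU) → 10 DoU from unsaturation.
Total DoU = 1 + 10 = 11.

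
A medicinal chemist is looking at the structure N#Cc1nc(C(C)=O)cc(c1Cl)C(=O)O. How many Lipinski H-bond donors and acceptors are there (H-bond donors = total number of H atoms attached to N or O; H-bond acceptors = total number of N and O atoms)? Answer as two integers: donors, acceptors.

1, 5

Donors: find every N or O and count the H atoms it carries.
  atom 1 (N): bond orders sum to 3 → 0 H
  atom 4 (N): bond orders sum to 3 → 0 H
  atom 8 (O): bond orders sum to 2 → 0 H
  atom 14 (O): bond orders sum to 2 → 0 H
  atom 15 (O): bond orders sum to 1 → 1 H
Lipinski HBD = 1.
Acceptors: N atoms = 2, O atoms = 3 → HBA = 5.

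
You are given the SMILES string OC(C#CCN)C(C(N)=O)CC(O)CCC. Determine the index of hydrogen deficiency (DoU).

Degree of unsaturation = (number of rings) + (number of π bonds).
Ring closures in the SMILES: 0.
π bonds: 1 double bond (each 1 DoU), 1 triple bond (each 2 DoU) → 3 DoU from unsaturation.
Total DoU = 0 + 3 = 3.

3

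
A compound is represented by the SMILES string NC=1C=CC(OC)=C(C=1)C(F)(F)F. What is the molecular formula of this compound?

Walk through each heavy atom and fill implicit hydrogens from standard valence (C 4, N 3, O 2, S 2, halogen 1):
  atom 1: N, bond orders sum to 1 (valence 3) → 2 H
  atom 2: C, bond orders sum to 4 (valence 4) → 0 H
  atom 3: C, bond orders sum to 3 (valence 4) → 1 H
  atom 4: C, bond orders sum to 3 (valence 4) → 1 H
  atom 5: C, bond orders sum to 4 (valence 4) → 0 H
  atom 6: O, bond orders sum to 2 (valence 2) → 0 H
  atom 7: C, bond orders sum to 1 (valence 4) → 3 H
  atom 8: C, bond orders sum to 4 (valence 4) → 0 H
  atom 9: C, bond orders sum to 3 (valence 4) → 1 H
  atom 10: C, bond orders sum to 4 (valence 4) → 0 H
  atom 11: F (halogen, monovalent) → 0 H
  atom 12: F (halogen, monovalent) → 0 H
  atom 13: F (halogen, monovalent) → 0 H
Totals → C:8, H:8, F:3, N:1, O:1.
In Hill order: C8H8F3NO.

C8H8F3NO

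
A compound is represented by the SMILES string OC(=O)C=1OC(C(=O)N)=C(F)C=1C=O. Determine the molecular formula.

Walk through each heavy atom and fill implicit hydrogens from standard valence (C 4, N 3, O 2, S 2, halogen 1):
  atom 1: O, bond orders sum to 1 (valence 2) → 1 H
  atom 2: C, bond orders sum to 4 (valence 4) → 0 H
  atom 3: O, bond orders sum to 2 (valence 2) → 0 H
  atom 4: C, bond orders sum to 4 (valence 4) → 0 H
  atom 5: O, bond orders sum to 2 (valence 2) → 0 H
  atom 6: C, bond orders sum to 4 (valence 4) → 0 H
  atom 7: C, bond orders sum to 4 (valence 4) → 0 H
  atom 8: O, bond orders sum to 2 (valence 2) → 0 H
  atom 9: N, bond orders sum to 1 (valence 3) → 2 H
  atom 10: C, bond orders sum to 4 (valence 4) → 0 H
  atom 11: F (halogen, monovalent) → 0 H
  atom 12: C, bond orders sum to 4 (valence 4) → 0 H
  atom 13: C, bond orders sum to 3 (valence 4) → 1 H
  atom 14: O, bond orders sum to 2 (valence 2) → 0 H
Totals → C:7, H:4, F:1, N:1, O:5.
In Hill order: C7H4FNO5.

C7H4FNO5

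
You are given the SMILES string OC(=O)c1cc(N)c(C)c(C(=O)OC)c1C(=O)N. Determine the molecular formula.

C11H12N2O5

Walk through each heavy atom and fill implicit hydrogens from standard valence (C 4, N 3, O 2, S 2, halogen 1); for lowercase aromatic atoms, an aromatic c carries 1 H when it has two neighbours and 0 H with three, and aromatic n carries 0 H:
  atom 1: O, bond orders sum to 1 (valence 2) → 1 H
  atom 2: C, bond orders sum to 4 (valence 4) → 0 H
  atom 3: O, bond orders sum to 2 (valence 2) → 0 H
  atom 4: aromatic c, 3 neighbours → 0 H
  atom 5: aromatic c, 2 neighbours → 1 H
  atom 6: aromatic c, 3 neighbours → 0 H
  atom 7: N, bond orders sum to 1 (valence 3) → 2 H
  atom 8: aromatic c, 3 neighbours → 0 H
  atom 9: C, bond orders sum to 1 (valence 4) → 3 H
  atom 10: aromatic c, 3 neighbours → 0 H
  atom 11: C, bond orders sum to 4 (valence 4) → 0 H
  atom 12: O, bond orders sum to 2 (valence 2) → 0 H
  atom 13: O, bond orders sum to 2 (valence 2) → 0 H
  atom 14: C, bond orders sum to 1 (valence 4) → 3 H
  atom 15: aromatic c, 3 neighbours → 0 H
  atom 16: C, bond orders sum to 4 (valence 4) → 0 H
  atom 17: O, bond orders sum to 2 (valence 2) → 0 H
  atom 18: N, bond orders sum to 1 (valence 3) → 2 H
Totals → C:11, H:12, N:2, O:5.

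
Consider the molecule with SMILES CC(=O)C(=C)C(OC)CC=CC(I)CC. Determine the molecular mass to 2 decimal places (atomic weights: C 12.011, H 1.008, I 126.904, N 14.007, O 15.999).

322.19 g/mol

First, the molecular formula is C12H19IO2 (counting implicit H from valence).
  C: 12 × 12.011 = 144.132
  H: 19 × 1.008 = 19.152
  I: 1 × 126.904 = 126.904
  O: 2 × 15.999 = 31.998
Sum: 12×12.011 + 19×1.008 + 1×126.904 + 2×15.999 = 322.186 → 322.19 g/mol.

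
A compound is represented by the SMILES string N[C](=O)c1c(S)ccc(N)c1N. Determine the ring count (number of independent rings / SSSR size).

In SMILES, each pair of matching ring-closure digits denotes one ring-closing bond; the number of such bonds equals the number of independent rings.
Ring-closure bonds here: 1.

1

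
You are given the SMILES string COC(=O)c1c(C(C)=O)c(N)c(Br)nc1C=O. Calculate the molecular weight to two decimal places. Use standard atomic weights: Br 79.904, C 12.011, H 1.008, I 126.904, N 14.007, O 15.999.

First, the molecular formula is C10H9BrN2O4 (counting implicit H from valence).
  Br: 1 × 79.904 = 79.904
  C: 10 × 12.011 = 120.110
  H: 9 × 1.008 = 9.072
  N: 2 × 14.007 = 28.014
  O: 4 × 15.999 = 63.996
Sum: 1×79.904 + 10×12.011 + 9×1.008 + 2×14.007 + 4×15.999 = 301.096 → 301.10 g/mol.

301.10 g/mol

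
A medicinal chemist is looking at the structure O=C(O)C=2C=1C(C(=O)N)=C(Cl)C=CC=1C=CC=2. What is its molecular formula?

Walk through each heavy atom and fill implicit hydrogens from standard valence (C 4, N 3, O 2, S 2, halogen 1):
  atom 1: O, bond orders sum to 2 (valence 2) → 0 H
  atom 2: C, bond orders sum to 4 (valence 4) → 0 H
  atom 3: O, bond orders sum to 1 (valence 2) → 1 H
  atom 4: C, bond orders sum to 4 (valence 4) → 0 H
  atom 5: C, bond orders sum to 4 (valence 4) → 0 H
  atom 6: C, bond orders sum to 4 (valence 4) → 0 H
  atom 7: C, bond orders sum to 4 (valence 4) → 0 H
  atom 8: O, bond orders sum to 2 (valence 2) → 0 H
  atom 9: N, bond orders sum to 1 (valence 3) → 2 H
  atom 10: C, bond orders sum to 4 (valence 4) → 0 H
  atom 11: Cl (halogen, monovalent) → 0 H
  atom 12: C, bond orders sum to 3 (valence 4) → 1 H
  atom 13: C, bond orders sum to 3 (valence 4) → 1 H
  atom 14: C, bond orders sum to 4 (valence 4) → 0 H
  atom 15: C, bond orders sum to 3 (valence 4) → 1 H
  atom 16: C, bond orders sum to 3 (valence 4) → 1 H
  atom 17: C, bond orders sum to 3 (valence 4) → 1 H
Totals → C:12, H:8, Cl:1, N:1, O:3.

C12H8ClNO3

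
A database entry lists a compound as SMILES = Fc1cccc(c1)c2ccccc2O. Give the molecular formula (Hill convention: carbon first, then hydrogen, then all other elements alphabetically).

Walk through each heavy atom and fill implicit hydrogens from standard valence (C 4, N 3, O 2, S 2, halogen 1); for lowercase aromatic atoms, an aromatic c carries 1 H when it has two neighbours and 0 H with three, and aromatic n carries 0 H:
  atom 1: F (halogen, monovalent) → 0 H
  atom 2: aromatic c, 3 neighbours → 0 H
  atom 3: aromatic c, 2 neighbours → 1 H
  atom 4: aromatic c, 2 neighbours → 1 H
  atom 5: aromatic c, 2 neighbours → 1 H
  atom 6: aromatic c, 3 neighbours → 0 H
  atom 7: aromatic c, 2 neighbours → 1 H
  atom 8: aromatic c, 3 neighbours → 0 H
  atom 9: aromatic c, 2 neighbours → 1 H
  atom 10: aromatic c, 2 neighbours → 1 H
  atom 11: aromatic c, 2 neighbours → 1 H
  atom 12: aromatic c, 2 neighbours → 1 H
  atom 13: aromatic c, 3 neighbours → 0 H
  atom 14: O, bond orders sum to 1 (valence 2) → 1 H
Totals → C:12, H:9, F:1, O:1.

C12H9FO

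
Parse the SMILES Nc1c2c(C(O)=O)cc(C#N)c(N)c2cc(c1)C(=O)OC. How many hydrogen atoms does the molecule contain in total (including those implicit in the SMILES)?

11

Walk through each heavy atom and fill implicit hydrogens from standard valence (C 4, N 3, O 2, S 2, halogen 1); for lowercase aromatic atoms, an aromatic c carries 1 H when it has two neighbours and 0 H with three, and aromatic n carries 0 H:
  atom 1: N, bond orders sum to 1 (valence 3) → 2 H
  atom 2: aromatic c, 3 neighbours → 0 H
  atom 3: aromatic c, 3 neighbours → 0 H
  atom 4: aromatic c, 3 neighbours → 0 H
  atom 5: C, bond orders sum to 4 (valence 4) → 0 H
  atom 6: O, bond orders sum to 1 (valence 2) → 1 H
  atom 7: O, bond orders sum to 2 (valence 2) → 0 H
  atom 8: aromatic c, 2 neighbours → 1 H
  atom 9: aromatic c, 3 neighbours → 0 H
  atom 10: C, bond orders sum to 4 (valence 4) → 0 H
  atom 11: N, bond orders sum to 3 (valence 3) → 0 H
  atom 12: aromatic c, 3 neighbours → 0 H
  atom 13: N, bond orders sum to 1 (valence 3) → 2 H
  atom 14: aromatic c, 3 neighbours → 0 H
  atom 15: aromatic c, 2 neighbours → 1 H
  atom 16: aromatic c, 3 neighbours → 0 H
  atom 17: aromatic c, 2 neighbours → 1 H
  atom 18: C, bond orders sum to 4 (valence 4) → 0 H
  atom 19: O, bond orders sum to 2 (valence 2) → 0 H
  atom 20: O, bond orders sum to 2 (valence 2) → 0 H
  atom 21: C, bond orders sum to 1 (valence 4) → 3 H
Total hydrogens: 11.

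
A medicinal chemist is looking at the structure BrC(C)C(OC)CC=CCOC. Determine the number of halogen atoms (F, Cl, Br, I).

Halogen atoms appear at heavy-atom position 1 (1×Br).
Other groups present: 1 alkene, 2 ether.
Halogen count: 1.

1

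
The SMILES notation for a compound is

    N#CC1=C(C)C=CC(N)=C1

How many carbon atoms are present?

8

Count every carbon token in the SMILES (each C, including those in ring-closure positions and inside branches).
Carbon count: 8.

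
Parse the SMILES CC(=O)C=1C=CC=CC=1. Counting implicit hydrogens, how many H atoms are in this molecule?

Walk through each heavy atom and fill implicit hydrogens from standard valence (C 4, N 3, O 2, S 2, halogen 1):
  atom 1: C, bond orders sum to 1 (valence 4) → 3 H
  atom 2: C, bond orders sum to 4 (valence 4) → 0 H
  atom 3: O, bond orders sum to 2 (valence 2) → 0 H
  atom 4: C, bond orders sum to 4 (valence 4) → 0 H
  atom 5: C, bond orders sum to 3 (valence 4) → 1 H
  atom 6: C, bond orders sum to 3 (valence 4) → 1 H
  atom 7: C, bond orders sum to 3 (valence 4) → 1 H
  atom 8: C, bond orders sum to 3 (valence 4) → 1 H
  atom 9: C, bond orders sum to 3 (valence 4) → 1 H
Total hydrogens: 8.

8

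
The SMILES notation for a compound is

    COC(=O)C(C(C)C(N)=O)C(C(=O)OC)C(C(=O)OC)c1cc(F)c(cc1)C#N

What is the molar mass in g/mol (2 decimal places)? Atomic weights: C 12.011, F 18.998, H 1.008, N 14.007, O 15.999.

408.38 g/mol

First, the molecular formula is C19H21FN2O7 (counting implicit H from valence).
  C: 19 × 12.011 = 228.209
  F: 1 × 18.998 = 18.998
  H: 21 × 1.008 = 21.168
  N: 2 × 14.007 = 28.014
  O: 7 × 15.999 = 111.993
Sum: 19×12.011 + 1×18.998 + 21×1.008 + 2×14.007 + 7×15.999 = 408.382 → 408.38 g/mol.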